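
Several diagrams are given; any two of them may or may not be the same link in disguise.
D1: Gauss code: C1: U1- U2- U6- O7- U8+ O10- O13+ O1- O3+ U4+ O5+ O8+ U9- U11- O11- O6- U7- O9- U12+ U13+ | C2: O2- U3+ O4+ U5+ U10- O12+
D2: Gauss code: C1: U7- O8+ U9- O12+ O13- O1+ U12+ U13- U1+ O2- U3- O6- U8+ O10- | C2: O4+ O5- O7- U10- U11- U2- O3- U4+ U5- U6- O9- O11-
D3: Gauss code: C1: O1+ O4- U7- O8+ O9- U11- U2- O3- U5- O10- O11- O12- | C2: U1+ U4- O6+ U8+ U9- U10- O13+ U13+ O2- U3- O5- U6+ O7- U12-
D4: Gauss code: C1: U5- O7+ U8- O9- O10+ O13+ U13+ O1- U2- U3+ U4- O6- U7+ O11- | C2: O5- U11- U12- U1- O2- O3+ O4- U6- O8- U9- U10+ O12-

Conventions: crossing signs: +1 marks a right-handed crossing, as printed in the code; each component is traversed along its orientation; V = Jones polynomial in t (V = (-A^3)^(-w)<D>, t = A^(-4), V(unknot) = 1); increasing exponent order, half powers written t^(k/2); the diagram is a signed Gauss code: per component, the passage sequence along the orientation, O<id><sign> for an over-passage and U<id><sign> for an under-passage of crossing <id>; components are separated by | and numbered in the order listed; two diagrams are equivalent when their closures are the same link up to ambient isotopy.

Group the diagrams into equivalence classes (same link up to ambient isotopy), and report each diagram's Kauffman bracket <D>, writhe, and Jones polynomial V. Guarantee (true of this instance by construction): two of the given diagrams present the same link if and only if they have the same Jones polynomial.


classes: {D1} | {D2, D3, D4}
V(D1) = t^(-7/2) - t^(-5/2) + t^(-3/2) - 2t^(-1/2) - t^(3/2)  [13 crossings, <D> = A^-9 + 2A^-1 - A^3 + A^7 - A^11, w = -1]
D2 (bracket A^-9 - A^-5 + 2A^-1 - 2A^3 + 2A^7 - A^11 + A^15; 13 crossings at w = -5): V = -t^(-15/2) + t^(-13/2) - 2t^(-11/2) + 2t^(-9/2) - 2t^(-7/2) + t^(-5/2) - t^(-3/2)
D3 (bracket A^-9 - A^-5 + 2A^-1 - 2A^3 + 2A^7 - A^11 + A^15; 13 crossings at w = -5): V = -t^(-15/2) + t^(-13/2) - 2t^(-11/2) + 2t^(-9/2) - 2t^(-7/2) + t^(-5/2) - t^(-3/2)
V(D4) = -t^(-15/2) + t^(-13/2) - 2t^(-11/2) + 2t^(-9/2) - 2t^(-7/2) + t^(-5/2) - t^(-3/2)  (w -5, c 13, <D> = A^-9 - A^-5 + 2A^-1 - 2A^3 + 2A^7 - A^11 + A^15)
note: comparing 4 Jones polynomials yields 2 groups


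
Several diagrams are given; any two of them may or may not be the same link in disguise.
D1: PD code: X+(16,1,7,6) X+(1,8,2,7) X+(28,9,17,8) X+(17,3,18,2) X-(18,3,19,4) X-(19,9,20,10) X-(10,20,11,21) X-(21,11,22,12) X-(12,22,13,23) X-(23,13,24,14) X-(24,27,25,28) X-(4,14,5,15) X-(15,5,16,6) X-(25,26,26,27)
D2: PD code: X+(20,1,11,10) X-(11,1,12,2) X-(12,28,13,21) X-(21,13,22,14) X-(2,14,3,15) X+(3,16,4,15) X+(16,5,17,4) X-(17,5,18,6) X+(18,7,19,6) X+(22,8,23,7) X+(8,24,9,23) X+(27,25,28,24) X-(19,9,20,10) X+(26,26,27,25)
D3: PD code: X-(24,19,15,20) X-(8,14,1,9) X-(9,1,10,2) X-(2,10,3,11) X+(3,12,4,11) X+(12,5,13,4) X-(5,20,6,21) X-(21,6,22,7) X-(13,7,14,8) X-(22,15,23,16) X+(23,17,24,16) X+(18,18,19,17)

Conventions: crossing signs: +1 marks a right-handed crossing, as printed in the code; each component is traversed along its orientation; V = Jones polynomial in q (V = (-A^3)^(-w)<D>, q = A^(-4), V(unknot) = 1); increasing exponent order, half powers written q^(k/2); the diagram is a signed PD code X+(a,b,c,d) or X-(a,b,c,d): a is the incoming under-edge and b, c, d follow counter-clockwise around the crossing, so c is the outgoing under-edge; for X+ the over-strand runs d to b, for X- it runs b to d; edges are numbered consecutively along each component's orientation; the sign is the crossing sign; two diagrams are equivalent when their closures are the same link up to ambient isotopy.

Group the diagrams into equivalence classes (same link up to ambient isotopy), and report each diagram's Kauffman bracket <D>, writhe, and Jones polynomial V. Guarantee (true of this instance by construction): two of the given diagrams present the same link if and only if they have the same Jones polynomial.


grouping into links: {D1} | {D2} | {D3}
V(D1) = q^-6 + q^-3 + q^-2 + q^-1  (w -6, c 14, <D> = A^-14 + A^-10 + A^-6 + A^6)
D2 (bracket A^-2 + 2A^6 + A^14; 14 crossings at w = +2): V = q^-2 + 2 + q^2
V(D3) = q^-5 + 2q^-3 + q^-1  (w -4, c 12, <D> = A^-8 + 2 + A^8)
key observation: 3 classes among 3 diagrams; unequal V(q) rules out equality


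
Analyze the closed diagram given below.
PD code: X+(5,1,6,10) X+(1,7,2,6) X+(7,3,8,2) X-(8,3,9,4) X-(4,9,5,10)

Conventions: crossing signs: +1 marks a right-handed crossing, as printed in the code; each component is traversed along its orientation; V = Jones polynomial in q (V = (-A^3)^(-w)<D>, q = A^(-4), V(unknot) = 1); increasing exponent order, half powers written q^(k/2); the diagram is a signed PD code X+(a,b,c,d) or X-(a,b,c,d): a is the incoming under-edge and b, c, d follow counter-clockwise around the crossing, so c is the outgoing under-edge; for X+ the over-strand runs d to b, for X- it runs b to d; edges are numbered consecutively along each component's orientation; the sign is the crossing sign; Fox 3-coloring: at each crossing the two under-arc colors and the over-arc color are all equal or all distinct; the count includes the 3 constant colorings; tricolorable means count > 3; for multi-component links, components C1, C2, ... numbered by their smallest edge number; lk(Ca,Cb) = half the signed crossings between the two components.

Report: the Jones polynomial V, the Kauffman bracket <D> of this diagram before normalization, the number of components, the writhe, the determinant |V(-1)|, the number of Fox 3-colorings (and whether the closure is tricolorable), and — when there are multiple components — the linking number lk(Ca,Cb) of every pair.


V = 1
<D> = -A^3 (w = +1)
1 component over 5 crossings, w = +1
3 Fox colorings among 3^5, |V(-1)| = 1: not tricolorable
why: |V(-1)| = 1: so not tricolorable, since 3 does not divide 1


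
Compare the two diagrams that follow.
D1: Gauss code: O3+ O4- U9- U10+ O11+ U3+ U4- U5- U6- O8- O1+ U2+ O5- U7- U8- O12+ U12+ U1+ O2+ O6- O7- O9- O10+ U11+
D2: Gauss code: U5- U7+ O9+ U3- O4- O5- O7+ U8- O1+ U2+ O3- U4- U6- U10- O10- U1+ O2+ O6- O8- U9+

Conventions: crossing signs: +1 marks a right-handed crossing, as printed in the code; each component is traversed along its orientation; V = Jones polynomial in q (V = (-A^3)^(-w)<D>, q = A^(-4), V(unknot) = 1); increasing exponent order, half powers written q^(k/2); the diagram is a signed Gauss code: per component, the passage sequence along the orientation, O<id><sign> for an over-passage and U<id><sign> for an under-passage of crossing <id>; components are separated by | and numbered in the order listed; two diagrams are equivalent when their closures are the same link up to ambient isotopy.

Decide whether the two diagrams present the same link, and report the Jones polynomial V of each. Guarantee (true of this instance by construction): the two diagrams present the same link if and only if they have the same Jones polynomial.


equivalent: yes
D1 (bracket 1; 12 crossings at w = 0): V = 1
V(D2) = 1  [10 crossings, <D> = A^-6, w = -2]
observation: from 12 to 10 crossings by R-moves: one link, two diagrams


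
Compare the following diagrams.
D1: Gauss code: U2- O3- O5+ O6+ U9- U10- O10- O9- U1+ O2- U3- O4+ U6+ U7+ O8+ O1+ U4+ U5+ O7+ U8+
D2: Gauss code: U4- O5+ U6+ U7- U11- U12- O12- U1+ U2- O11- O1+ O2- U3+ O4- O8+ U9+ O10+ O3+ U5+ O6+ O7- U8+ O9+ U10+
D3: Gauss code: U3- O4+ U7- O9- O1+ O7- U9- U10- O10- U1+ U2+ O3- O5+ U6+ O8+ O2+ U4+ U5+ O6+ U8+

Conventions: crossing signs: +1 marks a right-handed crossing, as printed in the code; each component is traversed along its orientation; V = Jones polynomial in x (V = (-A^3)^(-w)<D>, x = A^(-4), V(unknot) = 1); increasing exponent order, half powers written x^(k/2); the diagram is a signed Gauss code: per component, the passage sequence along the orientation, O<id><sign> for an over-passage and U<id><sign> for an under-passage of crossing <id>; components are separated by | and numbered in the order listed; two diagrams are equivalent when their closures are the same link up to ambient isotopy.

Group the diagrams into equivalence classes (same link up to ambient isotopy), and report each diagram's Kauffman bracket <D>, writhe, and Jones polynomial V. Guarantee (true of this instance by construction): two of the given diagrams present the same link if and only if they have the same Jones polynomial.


grouping into links: {D1, D2, D3}
V(D1) = x - x^2 + 2x^3 - x^4 + x^5 - x^6  (w +2, c 10, <D> = -A^-18 + A^-14 - A^-10 + 2A^-6 - A^-2 + A^2)
V(D2) = x - x^2 + 2x^3 - x^4 + x^5 - x^6  [12 crossings, <D> = -A^-18 + A^-14 - A^-10 + 2A^-6 - A^-2 + A^2, w = +2]
D3 (bracket -A^-18 + A^-14 - A^-10 + 2A^-6 - A^-2 + A^2; 10 crossings at w = +2): V = x - x^2 + 2x^3 - x^4 + x^5 - x^6
why: all 3 diagrams share one V(x), hence one class


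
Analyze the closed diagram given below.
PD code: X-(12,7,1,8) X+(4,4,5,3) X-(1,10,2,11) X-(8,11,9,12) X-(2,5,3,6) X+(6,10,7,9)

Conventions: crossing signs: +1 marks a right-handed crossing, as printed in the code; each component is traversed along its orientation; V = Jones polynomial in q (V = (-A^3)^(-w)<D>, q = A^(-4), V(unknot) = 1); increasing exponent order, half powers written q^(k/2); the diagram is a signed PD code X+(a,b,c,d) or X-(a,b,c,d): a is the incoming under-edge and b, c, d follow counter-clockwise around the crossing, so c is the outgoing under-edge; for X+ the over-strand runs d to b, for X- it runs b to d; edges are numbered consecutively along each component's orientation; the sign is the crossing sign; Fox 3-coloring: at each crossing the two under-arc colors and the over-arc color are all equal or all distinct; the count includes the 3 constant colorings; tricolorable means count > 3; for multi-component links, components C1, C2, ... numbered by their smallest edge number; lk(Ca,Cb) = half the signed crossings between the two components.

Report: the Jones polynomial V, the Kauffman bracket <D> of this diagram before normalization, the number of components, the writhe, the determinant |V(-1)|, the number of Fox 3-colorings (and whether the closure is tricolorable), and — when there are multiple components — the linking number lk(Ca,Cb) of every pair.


Jones polynomial: V(q) = 1
<D> = A^-6; writhe -2
components 1, writhe -2 (6 crossings)
3-colorings: 3 of 3^6, det 1 — not tricolorable
note: det 1 = |V(-1)|; not divisible by 3, so not tricolorable


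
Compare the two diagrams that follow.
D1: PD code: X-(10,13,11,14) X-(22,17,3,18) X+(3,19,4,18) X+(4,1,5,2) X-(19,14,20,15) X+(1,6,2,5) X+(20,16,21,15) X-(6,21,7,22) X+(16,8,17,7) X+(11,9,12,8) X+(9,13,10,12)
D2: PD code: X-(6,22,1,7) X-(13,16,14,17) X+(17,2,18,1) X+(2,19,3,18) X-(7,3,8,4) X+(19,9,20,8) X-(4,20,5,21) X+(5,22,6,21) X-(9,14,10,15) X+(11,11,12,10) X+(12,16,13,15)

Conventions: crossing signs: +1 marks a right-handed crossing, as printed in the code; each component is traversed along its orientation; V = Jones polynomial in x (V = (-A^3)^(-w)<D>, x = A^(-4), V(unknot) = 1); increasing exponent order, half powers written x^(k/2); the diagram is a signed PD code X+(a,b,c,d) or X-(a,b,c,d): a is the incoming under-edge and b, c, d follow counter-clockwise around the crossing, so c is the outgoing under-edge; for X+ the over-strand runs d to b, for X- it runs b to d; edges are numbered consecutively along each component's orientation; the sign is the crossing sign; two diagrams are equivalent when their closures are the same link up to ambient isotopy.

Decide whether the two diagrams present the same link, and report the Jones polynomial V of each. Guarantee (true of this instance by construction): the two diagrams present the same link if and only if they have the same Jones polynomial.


equivalent: no
V(D1) = -x^(1/2) - x^(5/2)  (w +3, c 11, <D> = A^-1 + A^7)
V(D2) = -x^(-3/2) + x^(-1/2) - 2x^(1/2) + x^(3/2) - 2x^(5/2) + x^(7/2)  (w +1, c 11, <D> = -A^-11 + 2A^-7 - A^-3 + 2A - A^5 + A^9)
why: V(x) takes 2 values over 2 diagrams, fixing the grouping


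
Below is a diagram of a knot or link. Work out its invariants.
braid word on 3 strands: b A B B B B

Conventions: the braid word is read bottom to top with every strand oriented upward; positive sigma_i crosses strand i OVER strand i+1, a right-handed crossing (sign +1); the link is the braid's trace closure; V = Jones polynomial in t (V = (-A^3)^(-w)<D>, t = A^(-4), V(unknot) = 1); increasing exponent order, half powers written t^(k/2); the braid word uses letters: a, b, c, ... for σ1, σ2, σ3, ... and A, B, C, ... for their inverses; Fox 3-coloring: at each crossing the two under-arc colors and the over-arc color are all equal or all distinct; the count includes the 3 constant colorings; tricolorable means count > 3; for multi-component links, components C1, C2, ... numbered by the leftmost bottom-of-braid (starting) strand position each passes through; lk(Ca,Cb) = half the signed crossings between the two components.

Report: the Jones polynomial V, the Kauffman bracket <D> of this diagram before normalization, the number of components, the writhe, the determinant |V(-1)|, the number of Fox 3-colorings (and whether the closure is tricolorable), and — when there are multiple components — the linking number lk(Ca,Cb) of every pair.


V = -t^-4 + t^-3 + t^-1
<D> = A^-8 + 1 - A^4 (w = -4)
1 component over 6 crossings, w = -4
9 Fox colorings among 3^6, |V(-1)| = 3: tricolorable
why: V spans 3 powers of t: at least 3 crossings in any diagram


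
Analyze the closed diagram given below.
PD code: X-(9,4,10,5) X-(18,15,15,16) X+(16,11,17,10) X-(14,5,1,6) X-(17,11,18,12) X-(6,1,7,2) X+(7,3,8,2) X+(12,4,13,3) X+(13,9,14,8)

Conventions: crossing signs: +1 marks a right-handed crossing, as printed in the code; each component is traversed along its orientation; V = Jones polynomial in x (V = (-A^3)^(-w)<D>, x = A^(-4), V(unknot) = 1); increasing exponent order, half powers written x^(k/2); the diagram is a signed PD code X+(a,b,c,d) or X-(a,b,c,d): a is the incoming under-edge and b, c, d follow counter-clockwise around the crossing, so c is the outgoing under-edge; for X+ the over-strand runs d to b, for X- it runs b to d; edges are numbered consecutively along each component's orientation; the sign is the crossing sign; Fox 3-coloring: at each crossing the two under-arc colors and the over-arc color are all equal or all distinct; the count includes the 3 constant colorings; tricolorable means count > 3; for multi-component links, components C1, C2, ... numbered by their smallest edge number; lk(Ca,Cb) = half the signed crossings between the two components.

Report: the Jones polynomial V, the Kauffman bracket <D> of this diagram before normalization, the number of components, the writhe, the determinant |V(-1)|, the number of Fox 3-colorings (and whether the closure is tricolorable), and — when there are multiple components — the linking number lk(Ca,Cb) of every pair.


V = -x^(-1/2) - x^(1/2)
<D> = A^-5 + A^-1 (w = -1)
2 components over 9 crossings, w = -1
lk(C1,C2): 0
9 Fox colorings among 3^9, |V(-1)| = 0: tricolorable
why: w = -1 shifts under R1 moves; the (-A^3)^(1) factor cancels that in V


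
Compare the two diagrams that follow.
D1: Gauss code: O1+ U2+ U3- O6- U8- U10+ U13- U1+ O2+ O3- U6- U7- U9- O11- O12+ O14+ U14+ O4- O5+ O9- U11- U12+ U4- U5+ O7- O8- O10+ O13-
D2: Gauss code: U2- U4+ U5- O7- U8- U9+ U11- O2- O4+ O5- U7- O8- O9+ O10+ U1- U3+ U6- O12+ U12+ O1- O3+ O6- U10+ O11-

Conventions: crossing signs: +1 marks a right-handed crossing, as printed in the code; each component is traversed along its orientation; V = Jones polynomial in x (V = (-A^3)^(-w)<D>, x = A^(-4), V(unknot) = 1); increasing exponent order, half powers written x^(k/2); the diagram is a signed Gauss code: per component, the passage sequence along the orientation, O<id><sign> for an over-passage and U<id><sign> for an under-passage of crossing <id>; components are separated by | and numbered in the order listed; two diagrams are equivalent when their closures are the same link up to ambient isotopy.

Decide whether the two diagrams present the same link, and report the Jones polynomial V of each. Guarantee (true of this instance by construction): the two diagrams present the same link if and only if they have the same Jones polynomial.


equivalent: no
D1 (bracket A^-6; 14 crossings at w = -2): V = 1
D2 (bracket A^-2 + A^6 - A^10; 12 crossings at w = -2): V = -x^-4 + x^-3 + x^-1
key observation: comparing 2 Jones polynomials yields 2 groups


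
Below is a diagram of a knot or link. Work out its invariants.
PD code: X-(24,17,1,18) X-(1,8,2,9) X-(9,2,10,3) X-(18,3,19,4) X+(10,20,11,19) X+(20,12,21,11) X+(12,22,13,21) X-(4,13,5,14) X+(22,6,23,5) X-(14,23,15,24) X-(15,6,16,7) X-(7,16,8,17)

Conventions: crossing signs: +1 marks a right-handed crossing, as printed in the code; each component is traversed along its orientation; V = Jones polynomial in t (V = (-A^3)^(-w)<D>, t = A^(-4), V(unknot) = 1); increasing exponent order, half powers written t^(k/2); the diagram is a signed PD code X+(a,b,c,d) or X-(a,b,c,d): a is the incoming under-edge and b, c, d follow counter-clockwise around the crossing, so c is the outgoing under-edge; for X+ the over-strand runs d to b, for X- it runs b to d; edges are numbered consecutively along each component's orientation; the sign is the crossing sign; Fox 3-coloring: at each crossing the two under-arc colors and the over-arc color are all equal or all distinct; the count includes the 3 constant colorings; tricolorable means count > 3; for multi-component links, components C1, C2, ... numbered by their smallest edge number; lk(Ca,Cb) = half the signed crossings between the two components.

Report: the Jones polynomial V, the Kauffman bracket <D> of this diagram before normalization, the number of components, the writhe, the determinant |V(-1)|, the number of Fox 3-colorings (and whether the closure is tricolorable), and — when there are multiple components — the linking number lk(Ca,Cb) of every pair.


Jones polynomial: V(t) = t^-7 - 2t^-6 + 2t^-5 - 3t^-4 + 3t^-3 - 2t^-2 + 2t^-1
<D> = 2A^-8 - 2A^-4 + 3 - 3A^4 + 2A^8 - 2A^12 + A^16; writhe -4
components 1, writhe -4 (12 crossings)
3-colorings: 9 of 3^12, det 15 — tricolorable
note: |V(-1)| = 15: so tricolorable, since 3 divides 15


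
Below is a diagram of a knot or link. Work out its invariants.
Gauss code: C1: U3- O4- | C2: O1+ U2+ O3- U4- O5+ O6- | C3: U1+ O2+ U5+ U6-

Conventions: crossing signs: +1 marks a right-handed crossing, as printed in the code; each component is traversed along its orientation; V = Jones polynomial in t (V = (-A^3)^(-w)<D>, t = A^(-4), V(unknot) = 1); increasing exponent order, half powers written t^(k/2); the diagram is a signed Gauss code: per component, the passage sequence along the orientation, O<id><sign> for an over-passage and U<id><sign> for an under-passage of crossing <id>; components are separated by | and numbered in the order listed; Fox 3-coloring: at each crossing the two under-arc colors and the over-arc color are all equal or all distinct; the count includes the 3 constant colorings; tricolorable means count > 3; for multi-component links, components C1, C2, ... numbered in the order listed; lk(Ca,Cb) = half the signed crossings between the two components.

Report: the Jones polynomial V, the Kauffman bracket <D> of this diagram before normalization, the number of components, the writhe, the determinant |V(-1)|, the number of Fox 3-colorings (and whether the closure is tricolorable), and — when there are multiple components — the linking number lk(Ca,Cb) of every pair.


Jones polynomial: V(t) = t^-2 + 2 + t^2
<D> = A^-8 + 2 + A^8; writhe 0
components 3, writhe 0 (6 crossings)
linking number lk(C1,C2) = -1
lk(C1,C3): 0
lk(C2,C3) = +1
3-colorings: 3 of 3^6, det 4 — not tricolorable
note: the span of V is 4, within the link bound 6 + 3 - 1


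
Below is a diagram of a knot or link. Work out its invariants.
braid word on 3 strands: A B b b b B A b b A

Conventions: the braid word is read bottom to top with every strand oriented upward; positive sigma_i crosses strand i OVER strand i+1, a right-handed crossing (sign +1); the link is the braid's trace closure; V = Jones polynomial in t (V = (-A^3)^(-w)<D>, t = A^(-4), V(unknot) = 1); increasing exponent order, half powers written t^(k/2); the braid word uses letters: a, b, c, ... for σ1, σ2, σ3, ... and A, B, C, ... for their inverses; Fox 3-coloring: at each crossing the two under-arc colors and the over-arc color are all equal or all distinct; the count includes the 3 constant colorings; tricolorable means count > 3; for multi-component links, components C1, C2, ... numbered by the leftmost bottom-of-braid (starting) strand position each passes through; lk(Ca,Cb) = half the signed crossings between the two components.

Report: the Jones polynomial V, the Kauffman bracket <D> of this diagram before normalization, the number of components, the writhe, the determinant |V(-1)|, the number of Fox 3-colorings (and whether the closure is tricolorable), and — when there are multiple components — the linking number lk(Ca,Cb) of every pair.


V = -t^-3 + 2t^-2 - 2t^-1 + 3 - 2t + 2t^2 - t^3
<D> = -A^-12 + 2A^-8 - 2A^-4 + 3 - 2A^4 + 2A^8 - A^12 (w = 0)
1 component over 10 crossings, w = 0
3 Fox colorings among 3^10, |V(-1)| = 13: not tricolorable
why: w = 0 (over 10 crossings) is diagram-only; (-A^3)^(0) removes it from V


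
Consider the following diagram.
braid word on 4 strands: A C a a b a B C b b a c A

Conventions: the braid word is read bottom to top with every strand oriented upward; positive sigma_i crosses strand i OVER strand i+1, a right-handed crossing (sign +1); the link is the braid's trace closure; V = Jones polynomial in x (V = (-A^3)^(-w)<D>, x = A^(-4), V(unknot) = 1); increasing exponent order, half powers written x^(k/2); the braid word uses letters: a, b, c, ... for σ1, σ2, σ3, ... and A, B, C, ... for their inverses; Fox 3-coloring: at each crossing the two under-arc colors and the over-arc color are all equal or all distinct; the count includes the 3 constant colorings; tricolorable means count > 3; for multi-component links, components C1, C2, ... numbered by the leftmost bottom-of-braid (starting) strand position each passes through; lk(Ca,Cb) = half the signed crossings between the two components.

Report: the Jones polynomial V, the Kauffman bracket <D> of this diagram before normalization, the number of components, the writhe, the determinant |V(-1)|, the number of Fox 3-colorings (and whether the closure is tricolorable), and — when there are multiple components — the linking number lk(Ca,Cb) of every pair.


V(x) = x + x^3 - x^4
bracket: A^-7 - A^-3 - A^5, w = +3
1 component, writhe +3, over 13 crossings
det 3, colorings 9 of 3^13 — tricolorable
observation: det 3 = |V(-1)|; divisible by 3, so tricolorable


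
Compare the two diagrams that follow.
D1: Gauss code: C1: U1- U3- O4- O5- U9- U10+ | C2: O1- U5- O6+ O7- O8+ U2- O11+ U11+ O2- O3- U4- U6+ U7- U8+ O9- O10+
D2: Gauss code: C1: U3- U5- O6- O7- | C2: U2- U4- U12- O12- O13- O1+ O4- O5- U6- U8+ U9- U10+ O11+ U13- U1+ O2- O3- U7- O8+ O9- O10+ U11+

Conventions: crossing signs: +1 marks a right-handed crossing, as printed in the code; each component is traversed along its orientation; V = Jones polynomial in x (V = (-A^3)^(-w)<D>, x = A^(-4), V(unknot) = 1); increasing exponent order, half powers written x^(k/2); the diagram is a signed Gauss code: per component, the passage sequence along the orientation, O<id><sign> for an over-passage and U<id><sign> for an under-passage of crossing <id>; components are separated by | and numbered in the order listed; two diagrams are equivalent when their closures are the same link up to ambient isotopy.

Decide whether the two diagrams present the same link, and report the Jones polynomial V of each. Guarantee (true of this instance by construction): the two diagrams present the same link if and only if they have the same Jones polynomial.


same link: yes
V(D1) = -x^(-9/2) - x^(-5/2) + x^(-3/2) - x^(-1/2)  [11 crossings, <D> = A^-7 - A^-3 + A + A^9, w = -3]
V(D2) = -x^(-9/2) - x^(-5/2) + x^(-3/2) - x^(-1/2)  (w -5, c 13, <D> = A^-13 - A^-9 + A^-5 + A^3)
note: one V(x) for all 2 diagrams — one class (guaranteed)


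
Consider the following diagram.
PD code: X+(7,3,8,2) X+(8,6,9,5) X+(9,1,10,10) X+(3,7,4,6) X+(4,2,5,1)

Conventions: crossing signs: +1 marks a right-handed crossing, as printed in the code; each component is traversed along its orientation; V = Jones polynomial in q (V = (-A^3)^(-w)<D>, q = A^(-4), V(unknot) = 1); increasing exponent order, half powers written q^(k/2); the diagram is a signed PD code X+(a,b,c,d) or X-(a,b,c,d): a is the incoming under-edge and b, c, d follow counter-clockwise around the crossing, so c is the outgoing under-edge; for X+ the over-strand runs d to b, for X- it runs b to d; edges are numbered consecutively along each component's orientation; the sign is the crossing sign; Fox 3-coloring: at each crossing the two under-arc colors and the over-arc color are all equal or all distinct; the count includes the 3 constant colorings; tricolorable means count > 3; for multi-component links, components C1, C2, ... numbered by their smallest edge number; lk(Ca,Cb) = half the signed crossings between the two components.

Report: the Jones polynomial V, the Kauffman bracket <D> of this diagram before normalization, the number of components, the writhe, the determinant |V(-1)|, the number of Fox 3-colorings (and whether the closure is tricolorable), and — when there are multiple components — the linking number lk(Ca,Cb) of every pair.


V(q) = q + q^3 - q^4
bracket: A^-1 - A^3 - A^11, w = +5
1 component, writhe +5, over 5 crossings
det 3, colorings 9 of 3^5 — tricolorable
observation: V spans 3 powers of q: at least 3 crossings in any diagram


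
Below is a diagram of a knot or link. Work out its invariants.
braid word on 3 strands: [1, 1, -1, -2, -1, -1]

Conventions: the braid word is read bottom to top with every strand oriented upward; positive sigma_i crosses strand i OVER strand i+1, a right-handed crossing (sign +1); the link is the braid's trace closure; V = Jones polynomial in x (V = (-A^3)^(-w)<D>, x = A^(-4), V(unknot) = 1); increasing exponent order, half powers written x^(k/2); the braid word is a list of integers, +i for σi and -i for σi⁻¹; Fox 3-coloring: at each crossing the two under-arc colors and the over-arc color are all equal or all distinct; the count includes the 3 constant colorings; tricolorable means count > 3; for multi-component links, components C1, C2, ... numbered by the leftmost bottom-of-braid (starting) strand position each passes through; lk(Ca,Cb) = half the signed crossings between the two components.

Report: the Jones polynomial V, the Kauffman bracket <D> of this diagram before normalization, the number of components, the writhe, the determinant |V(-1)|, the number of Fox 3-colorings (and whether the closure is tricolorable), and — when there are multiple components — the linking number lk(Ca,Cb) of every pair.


V(x) = 1
bracket: A^-6, w = -2
1 component, writhe -2, over 6 crossings
det 1, colorings 3 of 3^6 — not tricolorable
observation: inverse pairs cancel, leaving σ1 σ2⁻¹ σ1⁻¹ σ1⁻¹


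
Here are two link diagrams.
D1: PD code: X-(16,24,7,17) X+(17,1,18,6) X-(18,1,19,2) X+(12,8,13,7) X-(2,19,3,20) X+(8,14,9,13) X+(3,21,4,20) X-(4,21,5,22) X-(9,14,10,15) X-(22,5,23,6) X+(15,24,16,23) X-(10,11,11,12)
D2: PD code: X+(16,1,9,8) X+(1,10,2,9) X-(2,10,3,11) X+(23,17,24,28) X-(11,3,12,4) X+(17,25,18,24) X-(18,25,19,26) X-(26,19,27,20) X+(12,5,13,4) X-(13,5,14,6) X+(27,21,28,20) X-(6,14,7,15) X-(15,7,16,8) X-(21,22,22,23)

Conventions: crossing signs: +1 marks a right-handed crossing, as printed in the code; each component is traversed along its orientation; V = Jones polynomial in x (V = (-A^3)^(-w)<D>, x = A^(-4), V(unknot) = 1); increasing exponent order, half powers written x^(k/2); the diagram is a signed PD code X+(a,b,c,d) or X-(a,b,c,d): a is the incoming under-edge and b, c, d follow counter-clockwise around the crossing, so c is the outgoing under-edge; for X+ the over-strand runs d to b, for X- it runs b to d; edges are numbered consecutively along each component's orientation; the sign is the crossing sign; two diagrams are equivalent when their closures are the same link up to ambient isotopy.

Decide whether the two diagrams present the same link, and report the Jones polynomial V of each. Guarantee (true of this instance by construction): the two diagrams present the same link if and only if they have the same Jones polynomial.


equivalent: yes
V(D1) = x^-3 + x^-2 + x^-1 + 1  (w -2, c 12, <D> = A^-6 + A^-2 + A^2 + A^6)
V(D2) = x^-3 + x^-2 + x^-1 + 1  (w -2, c 14, <D> = A^-6 + A^-2 + A^2 + A^6)
why: Reidemeister moves carry D1 (12 crossings) to D2 (14)


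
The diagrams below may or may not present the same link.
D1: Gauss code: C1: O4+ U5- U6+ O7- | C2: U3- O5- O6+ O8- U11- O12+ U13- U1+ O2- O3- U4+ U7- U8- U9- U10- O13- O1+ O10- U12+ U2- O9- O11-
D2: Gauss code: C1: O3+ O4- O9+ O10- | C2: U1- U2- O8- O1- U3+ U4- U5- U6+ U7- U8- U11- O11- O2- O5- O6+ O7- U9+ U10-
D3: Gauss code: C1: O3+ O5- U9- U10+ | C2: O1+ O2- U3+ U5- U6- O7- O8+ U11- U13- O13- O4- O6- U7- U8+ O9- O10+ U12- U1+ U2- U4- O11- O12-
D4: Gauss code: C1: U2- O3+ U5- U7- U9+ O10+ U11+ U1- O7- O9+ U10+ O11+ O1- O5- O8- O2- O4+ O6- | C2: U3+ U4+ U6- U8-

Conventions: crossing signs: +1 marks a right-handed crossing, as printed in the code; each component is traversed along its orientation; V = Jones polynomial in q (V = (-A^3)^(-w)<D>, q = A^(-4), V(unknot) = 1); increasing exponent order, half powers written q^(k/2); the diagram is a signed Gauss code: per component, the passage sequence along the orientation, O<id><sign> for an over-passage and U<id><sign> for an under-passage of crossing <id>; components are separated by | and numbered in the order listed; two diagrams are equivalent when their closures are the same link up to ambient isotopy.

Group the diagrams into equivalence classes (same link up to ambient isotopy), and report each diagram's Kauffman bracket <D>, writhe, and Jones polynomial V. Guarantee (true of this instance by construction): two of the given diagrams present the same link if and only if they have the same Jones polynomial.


grouping into links: {D1, D2, D3} | {D4}
V(D1) = q^(-9/2) - q^(-5/2) - q^(-3/2) - q^(-1/2)  (w -5, c 13, <D> = A^-13 + A^-9 + A^-5 - A^3)
V(D2) = q^(-9/2) - q^(-5/2) - q^(-3/2) - q^(-1/2)  (w -5, c 11, <D> = A^-13 + A^-9 + A^-5 - A^3)
V(D3) = q^(-9/2) - q^(-5/2) - q^(-3/2) - q^(-1/2)  (w -5, c 13, <D> = A^-13 + A^-9 + A^-5 - A^3)
V(D4) = -q^(-1/2) - q^(1/2)  [11 crossings, <D> = A^-5 + A^-1, w = -1]
why: 2 values of V(q) split the 4 diagrams


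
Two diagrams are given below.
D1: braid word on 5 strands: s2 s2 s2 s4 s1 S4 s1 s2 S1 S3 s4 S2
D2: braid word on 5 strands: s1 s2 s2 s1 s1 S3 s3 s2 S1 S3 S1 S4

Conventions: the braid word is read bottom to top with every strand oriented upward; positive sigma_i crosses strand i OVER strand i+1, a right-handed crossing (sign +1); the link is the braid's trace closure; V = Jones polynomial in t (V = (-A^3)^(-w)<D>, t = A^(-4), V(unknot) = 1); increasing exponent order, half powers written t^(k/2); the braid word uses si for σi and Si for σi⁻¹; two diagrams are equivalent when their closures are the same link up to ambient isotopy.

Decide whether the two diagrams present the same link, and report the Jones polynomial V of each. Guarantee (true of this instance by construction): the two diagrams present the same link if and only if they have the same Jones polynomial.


equivalent: yes
D1 (bracket -A^-12 + A^-8 - A^-4 + 2 - A^4 + A^8; 12 crossings at w = +4): V = t - t^2 + 2t^3 - t^4 + t^5 - t^6
V(D2) = t - t^2 + 2t^3 - t^4 + t^5 - t^6  (w +2, c 12, <D> = -A^-18 + A^-14 - A^-10 + 2A^-6 - A^-2 + A^2)
key observation: Markov moves rewrite D1 (12 crossings) into D2 (12)


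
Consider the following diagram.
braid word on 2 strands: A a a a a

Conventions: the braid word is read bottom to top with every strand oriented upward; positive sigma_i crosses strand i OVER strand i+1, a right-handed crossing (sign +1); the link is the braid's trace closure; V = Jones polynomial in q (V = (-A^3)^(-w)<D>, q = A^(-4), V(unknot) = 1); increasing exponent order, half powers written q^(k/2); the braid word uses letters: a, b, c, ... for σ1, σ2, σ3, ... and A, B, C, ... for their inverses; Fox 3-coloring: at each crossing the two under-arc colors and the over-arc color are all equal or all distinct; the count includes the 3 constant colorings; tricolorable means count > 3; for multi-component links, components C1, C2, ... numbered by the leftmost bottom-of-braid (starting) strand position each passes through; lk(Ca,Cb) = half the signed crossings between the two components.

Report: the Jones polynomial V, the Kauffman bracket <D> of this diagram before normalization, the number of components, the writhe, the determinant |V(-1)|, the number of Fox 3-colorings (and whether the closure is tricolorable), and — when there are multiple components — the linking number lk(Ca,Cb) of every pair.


V(q) = q + q^3 - q^4
bracket: A^-7 - A^-3 - A^5, w = +3
1 component, writhe +3, over 5 crossings
det 3, colorings 9 of 3^5 — tricolorable
observation: the span of V is 3, forcing >= 3 crossings in any diagram


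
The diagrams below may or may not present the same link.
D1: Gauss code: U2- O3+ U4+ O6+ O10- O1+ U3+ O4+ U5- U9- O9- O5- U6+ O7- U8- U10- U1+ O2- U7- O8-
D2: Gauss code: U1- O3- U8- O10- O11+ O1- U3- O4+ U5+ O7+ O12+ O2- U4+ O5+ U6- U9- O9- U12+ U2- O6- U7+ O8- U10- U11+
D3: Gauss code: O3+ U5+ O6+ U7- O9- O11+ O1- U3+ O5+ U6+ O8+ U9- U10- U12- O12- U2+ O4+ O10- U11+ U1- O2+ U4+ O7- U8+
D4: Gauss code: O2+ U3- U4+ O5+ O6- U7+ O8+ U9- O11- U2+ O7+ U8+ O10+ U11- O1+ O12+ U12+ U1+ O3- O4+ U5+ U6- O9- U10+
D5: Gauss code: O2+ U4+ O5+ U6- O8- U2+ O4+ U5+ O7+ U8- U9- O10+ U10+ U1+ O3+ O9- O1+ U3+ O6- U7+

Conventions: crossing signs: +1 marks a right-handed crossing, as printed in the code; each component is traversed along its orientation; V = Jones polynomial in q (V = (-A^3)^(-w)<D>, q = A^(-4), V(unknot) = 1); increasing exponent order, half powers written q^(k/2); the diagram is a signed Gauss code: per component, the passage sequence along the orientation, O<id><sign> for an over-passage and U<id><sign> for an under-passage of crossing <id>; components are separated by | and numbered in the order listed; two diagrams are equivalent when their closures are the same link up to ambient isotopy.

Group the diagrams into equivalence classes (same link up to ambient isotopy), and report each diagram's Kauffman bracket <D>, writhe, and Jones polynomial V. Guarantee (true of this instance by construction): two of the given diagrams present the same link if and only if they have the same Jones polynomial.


equivalence classes: {D1, D2} | {D3, D4, D5}
D1 (bracket -A^-18 + A^-14 - A^-10 + 3A^-6 - A^-2 + A^2 - A^6; 10 crossings at w = -2): V = -q^-3 + q^-2 - q^-1 + 3 - q + q^2 - q^3
V(D2) = -q^-3 + q^-2 - q^-1 + 3 - q + q^2 - q^3  (w -2, c 12, <D> = -A^-18 + A^-14 - A^-10 + 3A^-6 - A^-2 + A^2 - A^6)
V(D3) = q^-1 - 1 + 2q - 2q^2 + 2q^3 - 2q^4 + q^5  (w +2, c 12, <D> = A^-14 - 2A^-10 + 2A^-6 - 2A^-2 + 2A^2 - A^6 + A^10)
D4 (bracket A^-8 - 2A^-4 + 2 - 2A^4 + 2A^8 - A^12 + A^16; 12 crossings at w = +4): V = q^-1 - 1 + 2q - 2q^2 + 2q^3 - 2q^4 + q^5
V(D5) = q^-1 - 1 + 2q - 2q^2 + 2q^3 - 2q^4 + q^5  [10 crossings, <D> = A^-8 - 2A^-4 + 2 - 2A^4 + 2A^8 - A^12 + A^16, w = +4]
observation: 2 values of V(q) split the 5 diagrams


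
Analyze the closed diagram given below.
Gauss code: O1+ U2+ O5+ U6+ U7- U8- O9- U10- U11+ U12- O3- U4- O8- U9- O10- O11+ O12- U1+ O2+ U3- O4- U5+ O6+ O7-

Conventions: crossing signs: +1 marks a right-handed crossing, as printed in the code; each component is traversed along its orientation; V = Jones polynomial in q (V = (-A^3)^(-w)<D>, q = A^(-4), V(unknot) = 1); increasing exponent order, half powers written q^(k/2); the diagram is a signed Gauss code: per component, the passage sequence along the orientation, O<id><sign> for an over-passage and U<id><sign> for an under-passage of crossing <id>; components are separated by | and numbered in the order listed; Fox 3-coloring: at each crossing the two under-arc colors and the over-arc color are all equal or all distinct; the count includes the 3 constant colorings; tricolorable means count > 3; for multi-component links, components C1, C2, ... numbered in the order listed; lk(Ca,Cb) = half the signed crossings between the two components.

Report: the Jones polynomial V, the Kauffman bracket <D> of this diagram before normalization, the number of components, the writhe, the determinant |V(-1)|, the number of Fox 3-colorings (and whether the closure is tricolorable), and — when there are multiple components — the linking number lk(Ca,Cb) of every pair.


V(q) = -q^-6 + 2q^-5 - 4q^-4 + 5q^-3 - 4q^-2 + 5q^-1 - 3 + 2q - q^2
bracket: -A^-14 + 2A^-10 - 3A^-6 + 5A^-2 - 4A^2 + 5A^6 - 4A^10 + 2A^14 - A^18, w = -2
1 component, writhe -2, over 12 crossings
det 27, colorings 9 of 3^12 — tricolorable
observation: |V(-1)| = 27: so tricolorable, since 3 divides 27


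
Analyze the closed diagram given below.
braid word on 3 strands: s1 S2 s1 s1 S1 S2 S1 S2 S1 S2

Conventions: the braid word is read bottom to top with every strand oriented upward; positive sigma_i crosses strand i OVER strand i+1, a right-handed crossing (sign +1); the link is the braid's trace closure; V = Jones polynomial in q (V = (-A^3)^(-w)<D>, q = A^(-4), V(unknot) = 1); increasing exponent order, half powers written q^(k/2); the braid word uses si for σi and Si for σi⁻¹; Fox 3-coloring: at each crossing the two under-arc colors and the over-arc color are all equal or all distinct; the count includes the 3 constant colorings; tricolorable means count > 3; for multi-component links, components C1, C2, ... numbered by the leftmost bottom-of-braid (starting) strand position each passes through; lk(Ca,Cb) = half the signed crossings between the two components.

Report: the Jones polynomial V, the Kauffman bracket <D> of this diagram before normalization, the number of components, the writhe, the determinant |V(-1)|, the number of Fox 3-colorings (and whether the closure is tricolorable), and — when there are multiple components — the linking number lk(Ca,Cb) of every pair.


Jones polynomial: V(q) = -q^-6 + q^-5 - q^-4 + 2q^-3 - q^-2 + q^-1
<D> = A^-8 - A^-4 + 2 - A^4 + A^8 - A^12; writhe -4
components 1, writhe -4 (10 crossings)
3-colorings: 3 of 3^10, det 7 — not tricolorable
note: the word shrinks to σ1 σ2⁻¹ σ1 σ2⁻¹ σ1⁻¹ σ2⁻¹ σ1⁻¹ σ2⁻¹ after cancelling


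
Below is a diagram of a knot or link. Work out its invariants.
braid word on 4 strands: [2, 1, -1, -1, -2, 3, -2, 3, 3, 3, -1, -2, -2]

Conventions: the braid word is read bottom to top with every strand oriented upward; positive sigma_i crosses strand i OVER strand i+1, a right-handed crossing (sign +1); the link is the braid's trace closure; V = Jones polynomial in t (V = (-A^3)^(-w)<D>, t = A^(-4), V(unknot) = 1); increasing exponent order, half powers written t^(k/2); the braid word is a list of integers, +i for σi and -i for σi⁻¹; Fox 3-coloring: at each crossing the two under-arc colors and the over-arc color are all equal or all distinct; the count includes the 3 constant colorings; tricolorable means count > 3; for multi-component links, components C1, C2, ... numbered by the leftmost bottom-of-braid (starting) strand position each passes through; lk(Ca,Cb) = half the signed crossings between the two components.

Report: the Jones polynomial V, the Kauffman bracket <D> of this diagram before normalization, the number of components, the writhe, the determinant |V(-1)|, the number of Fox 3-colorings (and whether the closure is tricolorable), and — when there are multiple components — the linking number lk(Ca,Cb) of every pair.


Jones polynomial: V(t) = t^-4 - 2t^-3 + 3t^-2 - 4t^-1 + 5 - 4t + 3t^2 - 2t^3 + t^4
<D> = -A^-19 + 2A^-15 - 3A^-11 + 4A^-7 - 5A^-3 + 4A - 3A^5 + 2A^9 - A^13; writhe -1
components 1, writhe -1 (13 crossings)
3-colorings: 3 of 3^13, det 25 — not tricolorable
note: V is palindromic (span 8, det 25): t -> 1/t fixes it; necessary, not sufficient, for amphichirality
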